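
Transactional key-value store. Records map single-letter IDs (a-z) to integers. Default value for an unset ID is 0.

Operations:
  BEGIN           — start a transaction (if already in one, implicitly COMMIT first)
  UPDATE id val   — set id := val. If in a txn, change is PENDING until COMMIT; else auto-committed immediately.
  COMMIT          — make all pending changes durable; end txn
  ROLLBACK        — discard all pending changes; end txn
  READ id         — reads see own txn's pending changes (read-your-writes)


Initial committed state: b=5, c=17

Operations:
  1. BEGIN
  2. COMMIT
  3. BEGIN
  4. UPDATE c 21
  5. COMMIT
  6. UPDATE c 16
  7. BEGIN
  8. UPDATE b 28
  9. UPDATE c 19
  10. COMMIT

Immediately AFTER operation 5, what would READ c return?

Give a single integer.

Answer: 21

Derivation:
Initial committed: {b=5, c=17}
Op 1: BEGIN: in_txn=True, pending={}
Op 2: COMMIT: merged [] into committed; committed now {b=5, c=17}
Op 3: BEGIN: in_txn=True, pending={}
Op 4: UPDATE c=21 (pending; pending now {c=21})
Op 5: COMMIT: merged ['c'] into committed; committed now {b=5, c=21}
After op 5: visible(c) = 21 (pending={}, committed={b=5, c=21})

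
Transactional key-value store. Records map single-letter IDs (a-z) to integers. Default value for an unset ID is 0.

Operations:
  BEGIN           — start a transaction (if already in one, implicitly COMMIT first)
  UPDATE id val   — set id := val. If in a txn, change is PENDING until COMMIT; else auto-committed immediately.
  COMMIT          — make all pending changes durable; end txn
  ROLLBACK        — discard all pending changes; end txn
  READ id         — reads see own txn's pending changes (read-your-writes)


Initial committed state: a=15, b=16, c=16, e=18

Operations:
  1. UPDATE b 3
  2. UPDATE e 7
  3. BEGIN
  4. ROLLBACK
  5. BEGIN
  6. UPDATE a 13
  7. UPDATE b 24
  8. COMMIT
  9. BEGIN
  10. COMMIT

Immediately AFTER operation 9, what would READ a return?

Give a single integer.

Initial committed: {a=15, b=16, c=16, e=18}
Op 1: UPDATE b=3 (auto-commit; committed b=3)
Op 2: UPDATE e=7 (auto-commit; committed e=7)
Op 3: BEGIN: in_txn=True, pending={}
Op 4: ROLLBACK: discarded pending []; in_txn=False
Op 5: BEGIN: in_txn=True, pending={}
Op 6: UPDATE a=13 (pending; pending now {a=13})
Op 7: UPDATE b=24 (pending; pending now {a=13, b=24})
Op 8: COMMIT: merged ['a', 'b'] into committed; committed now {a=13, b=24, c=16, e=7}
Op 9: BEGIN: in_txn=True, pending={}
After op 9: visible(a) = 13 (pending={}, committed={a=13, b=24, c=16, e=7})

Answer: 13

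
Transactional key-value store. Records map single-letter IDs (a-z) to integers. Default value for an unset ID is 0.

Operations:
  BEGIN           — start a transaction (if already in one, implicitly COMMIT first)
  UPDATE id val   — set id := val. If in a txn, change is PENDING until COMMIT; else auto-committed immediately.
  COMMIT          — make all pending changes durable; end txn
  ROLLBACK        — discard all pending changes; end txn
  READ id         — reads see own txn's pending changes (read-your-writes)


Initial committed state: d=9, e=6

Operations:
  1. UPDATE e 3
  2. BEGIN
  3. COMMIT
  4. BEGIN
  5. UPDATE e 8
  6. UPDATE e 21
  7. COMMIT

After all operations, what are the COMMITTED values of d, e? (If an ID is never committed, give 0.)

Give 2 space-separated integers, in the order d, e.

Answer: 9 21

Derivation:
Initial committed: {d=9, e=6}
Op 1: UPDATE e=3 (auto-commit; committed e=3)
Op 2: BEGIN: in_txn=True, pending={}
Op 3: COMMIT: merged [] into committed; committed now {d=9, e=3}
Op 4: BEGIN: in_txn=True, pending={}
Op 5: UPDATE e=8 (pending; pending now {e=8})
Op 6: UPDATE e=21 (pending; pending now {e=21})
Op 7: COMMIT: merged ['e'] into committed; committed now {d=9, e=21}
Final committed: {d=9, e=21}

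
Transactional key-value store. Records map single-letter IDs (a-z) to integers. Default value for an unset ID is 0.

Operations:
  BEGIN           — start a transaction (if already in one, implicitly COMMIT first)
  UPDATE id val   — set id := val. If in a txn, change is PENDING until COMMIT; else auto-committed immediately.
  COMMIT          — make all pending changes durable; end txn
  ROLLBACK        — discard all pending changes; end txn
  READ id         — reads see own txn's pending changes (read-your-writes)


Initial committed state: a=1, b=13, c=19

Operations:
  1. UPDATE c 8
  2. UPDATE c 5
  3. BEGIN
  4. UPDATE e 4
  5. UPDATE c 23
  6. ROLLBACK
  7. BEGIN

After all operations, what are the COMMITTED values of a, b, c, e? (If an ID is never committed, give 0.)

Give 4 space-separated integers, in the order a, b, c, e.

Answer: 1 13 5 0

Derivation:
Initial committed: {a=1, b=13, c=19}
Op 1: UPDATE c=8 (auto-commit; committed c=8)
Op 2: UPDATE c=5 (auto-commit; committed c=5)
Op 3: BEGIN: in_txn=True, pending={}
Op 4: UPDATE e=4 (pending; pending now {e=4})
Op 5: UPDATE c=23 (pending; pending now {c=23, e=4})
Op 6: ROLLBACK: discarded pending ['c', 'e']; in_txn=False
Op 7: BEGIN: in_txn=True, pending={}
Final committed: {a=1, b=13, c=5}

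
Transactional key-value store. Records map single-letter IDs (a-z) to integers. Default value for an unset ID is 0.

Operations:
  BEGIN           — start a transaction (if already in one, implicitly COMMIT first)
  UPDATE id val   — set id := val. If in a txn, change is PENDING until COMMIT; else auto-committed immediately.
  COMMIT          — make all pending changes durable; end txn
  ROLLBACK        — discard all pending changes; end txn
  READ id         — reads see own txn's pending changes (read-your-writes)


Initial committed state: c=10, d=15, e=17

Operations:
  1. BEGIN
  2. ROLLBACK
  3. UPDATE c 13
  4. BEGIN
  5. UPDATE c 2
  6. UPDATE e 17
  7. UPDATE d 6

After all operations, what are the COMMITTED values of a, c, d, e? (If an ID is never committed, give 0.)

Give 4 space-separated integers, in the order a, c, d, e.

Initial committed: {c=10, d=15, e=17}
Op 1: BEGIN: in_txn=True, pending={}
Op 2: ROLLBACK: discarded pending []; in_txn=False
Op 3: UPDATE c=13 (auto-commit; committed c=13)
Op 4: BEGIN: in_txn=True, pending={}
Op 5: UPDATE c=2 (pending; pending now {c=2})
Op 6: UPDATE e=17 (pending; pending now {c=2, e=17})
Op 7: UPDATE d=6 (pending; pending now {c=2, d=6, e=17})
Final committed: {c=13, d=15, e=17}

Answer: 0 13 15 17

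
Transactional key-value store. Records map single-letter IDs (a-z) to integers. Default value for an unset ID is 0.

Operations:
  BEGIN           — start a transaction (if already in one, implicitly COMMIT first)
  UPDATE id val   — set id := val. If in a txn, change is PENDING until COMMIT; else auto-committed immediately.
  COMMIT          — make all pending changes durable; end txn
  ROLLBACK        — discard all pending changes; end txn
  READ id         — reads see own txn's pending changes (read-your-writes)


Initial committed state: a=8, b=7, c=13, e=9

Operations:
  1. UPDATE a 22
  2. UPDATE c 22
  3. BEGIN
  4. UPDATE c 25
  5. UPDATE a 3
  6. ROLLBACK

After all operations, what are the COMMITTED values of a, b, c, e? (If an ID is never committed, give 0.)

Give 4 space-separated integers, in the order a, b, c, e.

Initial committed: {a=8, b=7, c=13, e=9}
Op 1: UPDATE a=22 (auto-commit; committed a=22)
Op 2: UPDATE c=22 (auto-commit; committed c=22)
Op 3: BEGIN: in_txn=True, pending={}
Op 4: UPDATE c=25 (pending; pending now {c=25})
Op 5: UPDATE a=3 (pending; pending now {a=3, c=25})
Op 6: ROLLBACK: discarded pending ['a', 'c']; in_txn=False
Final committed: {a=22, b=7, c=22, e=9}

Answer: 22 7 22 9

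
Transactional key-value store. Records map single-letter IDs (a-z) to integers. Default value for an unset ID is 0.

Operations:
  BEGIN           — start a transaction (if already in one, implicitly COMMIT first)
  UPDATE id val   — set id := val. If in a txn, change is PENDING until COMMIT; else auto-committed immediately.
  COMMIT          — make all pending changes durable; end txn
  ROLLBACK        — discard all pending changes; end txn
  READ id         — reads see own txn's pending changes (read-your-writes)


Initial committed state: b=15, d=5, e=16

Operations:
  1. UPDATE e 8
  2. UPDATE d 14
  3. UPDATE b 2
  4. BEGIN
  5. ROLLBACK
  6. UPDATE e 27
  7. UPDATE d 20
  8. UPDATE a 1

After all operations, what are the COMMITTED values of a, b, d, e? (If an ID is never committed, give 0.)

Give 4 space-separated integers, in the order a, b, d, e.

Answer: 1 2 20 27

Derivation:
Initial committed: {b=15, d=5, e=16}
Op 1: UPDATE e=8 (auto-commit; committed e=8)
Op 2: UPDATE d=14 (auto-commit; committed d=14)
Op 3: UPDATE b=2 (auto-commit; committed b=2)
Op 4: BEGIN: in_txn=True, pending={}
Op 5: ROLLBACK: discarded pending []; in_txn=False
Op 6: UPDATE e=27 (auto-commit; committed e=27)
Op 7: UPDATE d=20 (auto-commit; committed d=20)
Op 8: UPDATE a=1 (auto-commit; committed a=1)
Final committed: {a=1, b=2, d=20, e=27}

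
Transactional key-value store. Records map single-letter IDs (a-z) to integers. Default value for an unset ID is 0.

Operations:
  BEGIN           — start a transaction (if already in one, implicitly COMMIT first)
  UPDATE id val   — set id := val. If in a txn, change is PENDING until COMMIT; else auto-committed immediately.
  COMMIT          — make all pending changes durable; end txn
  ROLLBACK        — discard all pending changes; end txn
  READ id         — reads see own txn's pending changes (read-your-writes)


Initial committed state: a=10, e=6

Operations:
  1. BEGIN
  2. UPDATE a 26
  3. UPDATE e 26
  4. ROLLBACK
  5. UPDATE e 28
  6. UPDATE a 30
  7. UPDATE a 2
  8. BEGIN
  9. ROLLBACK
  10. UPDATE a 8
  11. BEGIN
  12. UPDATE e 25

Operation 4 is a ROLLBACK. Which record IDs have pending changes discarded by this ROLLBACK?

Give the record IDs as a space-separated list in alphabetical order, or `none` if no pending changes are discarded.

Answer: a e

Derivation:
Initial committed: {a=10, e=6}
Op 1: BEGIN: in_txn=True, pending={}
Op 2: UPDATE a=26 (pending; pending now {a=26})
Op 3: UPDATE e=26 (pending; pending now {a=26, e=26})
Op 4: ROLLBACK: discarded pending ['a', 'e']; in_txn=False
Op 5: UPDATE e=28 (auto-commit; committed e=28)
Op 6: UPDATE a=30 (auto-commit; committed a=30)
Op 7: UPDATE a=2 (auto-commit; committed a=2)
Op 8: BEGIN: in_txn=True, pending={}
Op 9: ROLLBACK: discarded pending []; in_txn=False
Op 10: UPDATE a=8 (auto-commit; committed a=8)
Op 11: BEGIN: in_txn=True, pending={}
Op 12: UPDATE e=25 (pending; pending now {e=25})
ROLLBACK at op 4 discards: ['a', 'e']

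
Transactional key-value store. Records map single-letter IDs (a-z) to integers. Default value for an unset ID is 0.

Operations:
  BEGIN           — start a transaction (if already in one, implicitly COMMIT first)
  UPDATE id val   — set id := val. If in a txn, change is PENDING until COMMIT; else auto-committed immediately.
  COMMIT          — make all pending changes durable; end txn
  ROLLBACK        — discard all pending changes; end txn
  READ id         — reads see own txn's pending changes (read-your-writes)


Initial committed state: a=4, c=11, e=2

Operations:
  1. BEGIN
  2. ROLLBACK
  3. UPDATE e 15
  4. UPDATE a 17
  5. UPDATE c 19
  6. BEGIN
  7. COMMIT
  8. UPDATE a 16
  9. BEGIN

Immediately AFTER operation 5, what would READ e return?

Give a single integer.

Initial committed: {a=4, c=11, e=2}
Op 1: BEGIN: in_txn=True, pending={}
Op 2: ROLLBACK: discarded pending []; in_txn=False
Op 3: UPDATE e=15 (auto-commit; committed e=15)
Op 4: UPDATE a=17 (auto-commit; committed a=17)
Op 5: UPDATE c=19 (auto-commit; committed c=19)
After op 5: visible(e) = 15 (pending={}, committed={a=17, c=19, e=15})

Answer: 15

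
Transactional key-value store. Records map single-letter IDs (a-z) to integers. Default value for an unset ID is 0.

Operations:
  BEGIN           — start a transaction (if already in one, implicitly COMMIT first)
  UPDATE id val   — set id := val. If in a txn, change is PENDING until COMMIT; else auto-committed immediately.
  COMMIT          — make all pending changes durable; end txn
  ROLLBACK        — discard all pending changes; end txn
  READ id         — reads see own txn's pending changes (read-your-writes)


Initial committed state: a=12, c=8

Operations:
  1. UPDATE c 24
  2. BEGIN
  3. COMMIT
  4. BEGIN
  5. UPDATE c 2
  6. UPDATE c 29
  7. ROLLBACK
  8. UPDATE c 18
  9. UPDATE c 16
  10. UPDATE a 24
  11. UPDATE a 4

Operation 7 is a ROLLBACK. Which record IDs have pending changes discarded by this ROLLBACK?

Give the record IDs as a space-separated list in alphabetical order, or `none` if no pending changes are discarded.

Answer: c

Derivation:
Initial committed: {a=12, c=8}
Op 1: UPDATE c=24 (auto-commit; committed c=24)
Op 2: BEGIN: in_txn=True, pending={}
Op 3: COMMIT: merged [] into committed; committed now {a=12, c=24}
Op 4: BEGIN: in_txn=True, pending={}
Op 5: UPDATE c=2 (pending; pending now {c=2})
Op 6: UPDATE c=29 (pending; pending now {c=29})
Op 7: ROLLBACK: discarded pending ['c']; in_txn=False
Op 8: UPDATE c=18 (auto-commit; committed c=18)
Op 9: UPDATE c=16 (auto-commit; committed c=16)
Op 10: UPDATE a=24 (auto-commit; committed a=24)
Op 11: UPDATE a=4 (auto-commit; committed a=4)
ROLLBACK at op 7 discards: ['c']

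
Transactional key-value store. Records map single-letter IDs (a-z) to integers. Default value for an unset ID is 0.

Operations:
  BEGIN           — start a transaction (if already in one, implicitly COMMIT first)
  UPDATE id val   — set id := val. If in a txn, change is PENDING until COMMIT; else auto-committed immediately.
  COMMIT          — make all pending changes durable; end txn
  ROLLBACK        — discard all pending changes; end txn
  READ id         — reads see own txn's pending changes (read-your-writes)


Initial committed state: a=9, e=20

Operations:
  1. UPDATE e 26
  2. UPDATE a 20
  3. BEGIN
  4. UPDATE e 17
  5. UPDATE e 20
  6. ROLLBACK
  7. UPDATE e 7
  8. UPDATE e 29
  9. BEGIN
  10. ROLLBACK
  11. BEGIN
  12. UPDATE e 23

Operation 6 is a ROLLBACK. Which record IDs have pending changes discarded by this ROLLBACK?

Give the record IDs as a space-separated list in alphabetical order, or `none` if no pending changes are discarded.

Answer: e

Derivation:
Initial committed: {a=9, e=20}
Op 1: UPDATE e=26 (auto-commit; committed e=26)
Op 2: UPDATE a=20 (auto-commit; committed a=20)
Op 3: BEGIN: in_txn=True, pending={}
Op 4: UPDATE e=17 (pending; pending now {e=17})
Op 5: UPDATE e=20 (pending; pending now {e=20})
Op 6: ROLLBACK: discarded pending ['e']; in_txn=False
Op 7: UPDATE e=7 (auto-commit; committed e=7)
Op 8: UPDATE e=29 (auto-commit; committed e=29)
Op 9: BEGIN: in_txn=True, pending={}
Op 10: ROLLBACK: discarded pending []; in_txn=False
Op 11: BEGIN: in_txn=True, pending={}
Op 12: UPDATE e=23 (pending; pending now {e=23})
ROLLBACK at op 6 discards: ['e']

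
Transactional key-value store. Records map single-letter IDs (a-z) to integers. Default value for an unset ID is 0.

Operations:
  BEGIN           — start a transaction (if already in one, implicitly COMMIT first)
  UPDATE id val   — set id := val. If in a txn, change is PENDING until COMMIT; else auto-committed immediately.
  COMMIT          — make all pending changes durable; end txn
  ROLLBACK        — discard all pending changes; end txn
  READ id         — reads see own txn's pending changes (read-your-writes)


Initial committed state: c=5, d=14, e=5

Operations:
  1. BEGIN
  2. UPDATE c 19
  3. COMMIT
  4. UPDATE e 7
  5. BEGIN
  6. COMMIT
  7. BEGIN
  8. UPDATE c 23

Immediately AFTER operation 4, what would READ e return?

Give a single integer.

Answer: 7

Derivation:
Initial committed: {c=5, d=14, e=5}
Op 1: BEGIN: in_txn=True, pending={}
Op 2: UPDATE c=19 (pending; pending now {c=19})
Op 3: COMMIT: merged ['c'] into committed; committed now {c=19, d=14, e=5}
Op 4: UPDATE e=7 (auto-commit; committed e=7)
After op 4: visible(e) = 7 (pending={}, committed={c=19, d=14, e=7})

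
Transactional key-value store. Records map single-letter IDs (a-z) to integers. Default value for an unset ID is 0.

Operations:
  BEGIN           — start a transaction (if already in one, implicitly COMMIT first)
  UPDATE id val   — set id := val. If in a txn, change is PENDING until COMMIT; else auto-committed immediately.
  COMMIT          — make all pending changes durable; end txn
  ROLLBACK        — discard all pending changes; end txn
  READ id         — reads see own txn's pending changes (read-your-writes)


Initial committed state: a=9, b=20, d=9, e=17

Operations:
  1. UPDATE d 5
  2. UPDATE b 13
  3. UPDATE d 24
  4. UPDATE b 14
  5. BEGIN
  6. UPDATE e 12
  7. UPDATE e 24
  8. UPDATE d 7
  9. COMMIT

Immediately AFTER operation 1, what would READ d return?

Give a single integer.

Initial committed: {a=9, b=20, d=9, e=17}
Op 1: UPDATE d=5 (auto-commit; committed d=5)
After op 1: visible(d) = 5 (pending={}, committed={a=9, b=20, d=5, e=17})

Answer: 5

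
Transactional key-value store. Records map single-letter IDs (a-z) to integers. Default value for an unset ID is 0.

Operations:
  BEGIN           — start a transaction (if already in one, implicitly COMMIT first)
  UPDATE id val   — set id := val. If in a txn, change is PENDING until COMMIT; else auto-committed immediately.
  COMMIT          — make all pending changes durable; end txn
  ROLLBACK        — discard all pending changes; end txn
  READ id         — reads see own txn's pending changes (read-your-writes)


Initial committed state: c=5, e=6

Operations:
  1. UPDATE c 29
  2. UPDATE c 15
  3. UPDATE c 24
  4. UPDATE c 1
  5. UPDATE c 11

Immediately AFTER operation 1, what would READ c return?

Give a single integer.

Initial committed: {c=5, e=6}
Op 1: UPDATE c=29 (auto-commit; committed c=29)
After op 1: visible(c) = 29 (pending={}, committed={c=29, e=6})

Answer: 29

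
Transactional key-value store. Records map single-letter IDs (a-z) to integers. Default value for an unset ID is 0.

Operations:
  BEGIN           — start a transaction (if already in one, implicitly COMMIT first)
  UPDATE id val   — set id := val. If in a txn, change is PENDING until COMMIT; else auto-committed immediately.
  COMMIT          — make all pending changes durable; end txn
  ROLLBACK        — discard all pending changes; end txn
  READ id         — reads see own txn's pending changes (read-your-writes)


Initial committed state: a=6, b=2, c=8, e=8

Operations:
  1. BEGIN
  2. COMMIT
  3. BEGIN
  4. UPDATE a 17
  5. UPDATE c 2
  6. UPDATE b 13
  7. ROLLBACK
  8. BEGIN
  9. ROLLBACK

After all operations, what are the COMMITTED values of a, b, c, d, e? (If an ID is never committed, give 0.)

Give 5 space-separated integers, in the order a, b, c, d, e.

Answer: 6 2 8 0 8

Derivation:
Initial committed: {a=6, b=2, c=8, e=8}
Op 1: BEGIN: in_txn=True, pending={}
Op 2: COMMIT: merged [] into committed; committed now {a=6, b=2, c=8, e=8}
Op 3: BEGIN: in_txn=True, pending={}
Op 4: UPDATE a=17 (pending; pending now {a=17})
Op 5: UPDATE c=2 (pending; pending now {a=17, c=2})
Op 6: UPDATE b=13 (pending; pending now {a=17, b=13, c=2})
Op 7: ROLLBACK: discarded pending ['a', 'b', 'c']; in_txn=False
Op 8: BEGIN: in_txn=True, pending={}
Op 9: ROLLBACK: discarded pending []; in_txn=False
Final committed: {a=6, b=2, c=8, e=8}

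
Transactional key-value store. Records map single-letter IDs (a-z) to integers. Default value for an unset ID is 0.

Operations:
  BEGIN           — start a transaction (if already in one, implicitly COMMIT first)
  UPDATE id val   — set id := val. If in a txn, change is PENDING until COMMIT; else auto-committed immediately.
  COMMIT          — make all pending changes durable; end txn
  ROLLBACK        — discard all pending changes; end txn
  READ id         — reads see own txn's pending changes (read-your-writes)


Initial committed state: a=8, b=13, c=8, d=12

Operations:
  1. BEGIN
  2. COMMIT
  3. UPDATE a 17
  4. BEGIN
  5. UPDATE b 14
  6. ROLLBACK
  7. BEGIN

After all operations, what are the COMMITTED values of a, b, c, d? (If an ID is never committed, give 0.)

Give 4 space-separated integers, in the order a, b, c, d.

Answer: 17 13 8 12

Derivation:
Initial committed: {a=8, b=13, c=8, d=12}
Op 1: BEGIN: in_txn=True, pending={}
Op 2: COMMIT: merged [] into committed; committed now {a=8, b=13, c=8, d=12}
Op 3: UPDATE a=17 (auto-commit; committed a=17)
Op 4: BEGIN: in_txn=True, pending={}
Op 5: UPDATE b=14 (pending; pending now {b=14})
Op 6: ROLLBACK: discarded pending ['b']; in_txn=False
Op 7: BEGIN: in_txn=True, pending={}
Final committed: {a=17, b=13, c=8, d=12}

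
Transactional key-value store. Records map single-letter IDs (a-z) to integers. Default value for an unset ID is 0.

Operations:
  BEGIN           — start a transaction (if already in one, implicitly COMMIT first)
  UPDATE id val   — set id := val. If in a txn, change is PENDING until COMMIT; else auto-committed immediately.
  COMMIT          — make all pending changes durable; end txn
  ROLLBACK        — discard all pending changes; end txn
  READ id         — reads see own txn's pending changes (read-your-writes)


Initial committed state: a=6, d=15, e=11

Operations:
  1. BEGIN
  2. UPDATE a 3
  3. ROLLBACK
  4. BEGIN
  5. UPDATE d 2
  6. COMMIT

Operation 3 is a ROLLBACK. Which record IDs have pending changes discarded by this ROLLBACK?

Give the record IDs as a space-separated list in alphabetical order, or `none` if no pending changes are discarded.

Initial committed: {a=6, d=15, e=11}
Op 1: BEGIN: in_txn=True, pending={}
Op 2: UPDATE a=3 (pending; pending now {a=3})
Op 3: ROLLBACK: discarded pending ['a']; in_txn=False
Op 4: BEGIN: in_txn=True, pending={}
Op 5: UPDATE d=2 (pending; pending now {d=2})
Op 6: COMMIT: merged ['d'] into committed; committed now {a=6, d=2, e=11}
ROLLBACK at op 3 discards: ['a']

Answer: a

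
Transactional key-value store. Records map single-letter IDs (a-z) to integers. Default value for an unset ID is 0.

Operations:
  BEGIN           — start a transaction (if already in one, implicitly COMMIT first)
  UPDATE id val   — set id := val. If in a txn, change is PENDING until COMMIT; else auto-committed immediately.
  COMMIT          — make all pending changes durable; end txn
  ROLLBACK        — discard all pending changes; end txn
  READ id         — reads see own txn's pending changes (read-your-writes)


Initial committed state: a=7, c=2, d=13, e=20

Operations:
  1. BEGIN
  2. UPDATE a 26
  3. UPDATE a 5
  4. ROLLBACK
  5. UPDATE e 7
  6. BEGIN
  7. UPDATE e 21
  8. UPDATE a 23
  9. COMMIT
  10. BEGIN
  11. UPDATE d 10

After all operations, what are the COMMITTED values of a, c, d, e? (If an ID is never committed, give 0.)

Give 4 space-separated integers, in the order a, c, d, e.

Answer: 23 2 13 21

Derivation:
Initial committed: {a=7, c=2, d=13, e=20}
Op 1: BEGIN: in_txn=True, pending={}
Op 2: UPDATE a=26 (pending; pending now {a=26})
Op 3: UPDATE a=5 (pending; pending now {a=5})
Op 4: ROLLBACK: discarded pending ['a']; in_txn=False
Op 5: UPDATE e=7 (auto-commit; committed e=7)
Op 6: BEGIN: in_txn=True, pending={}
Op 7: UPDATE e=21 (pending; pending now {e=21})
Op 8: UPDATE a=23 (pending; pending now {a=23, e=21})
Op 9: COMMIT: merged ['a', 'e'] into committed; committed now {a=23, c=2, d=13, e=21}
Op 10: BEGIN: in_txn=True, pending={}
Op 11: UPDATE d=10 (pending; pending now {d=10})
Final committed: {a=23, c=2, d=13, e=21}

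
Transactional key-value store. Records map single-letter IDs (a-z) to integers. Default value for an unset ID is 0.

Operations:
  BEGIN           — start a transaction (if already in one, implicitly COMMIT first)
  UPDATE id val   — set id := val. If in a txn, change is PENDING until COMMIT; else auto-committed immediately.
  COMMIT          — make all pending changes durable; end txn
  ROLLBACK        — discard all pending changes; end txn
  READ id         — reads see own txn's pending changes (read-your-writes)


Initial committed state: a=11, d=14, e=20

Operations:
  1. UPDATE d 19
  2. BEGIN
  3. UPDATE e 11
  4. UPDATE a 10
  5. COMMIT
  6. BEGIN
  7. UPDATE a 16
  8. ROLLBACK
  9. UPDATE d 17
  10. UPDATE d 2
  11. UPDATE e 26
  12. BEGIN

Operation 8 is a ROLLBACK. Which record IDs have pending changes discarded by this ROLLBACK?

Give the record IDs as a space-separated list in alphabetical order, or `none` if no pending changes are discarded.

Answer: a

Derivation:
Initial committed: {a=11, d=14, e=20}
Op 1: UPDATE d=19 (auto-commit; committed d=19)
Op 2: BEGIN: in_txn=True, pending={}
Op 3: UPDATE e=11 (pending; pending now {e=11})
Op 4: UPDATE a=10 (pending; pending now {a=10, e=11})
Op 5: COMMIT: merged ['a', 'e'] into committed; committed now {a=10, d=19, e=11}
Op 6: BEGIN: in_txn=True, pending={}
Op 7: UPDATE a=16 (pending; pending now {a=16})
Op 8: ROLLBACK: discarded pending ['a']; in_txn=False
Op 9: UPDATE d=17 (auto-commit; committed d=17)
Op 10: UPDATE d=2 (auto-commit; committed d=2)
Op 11: UPDATE e=26 (auto-commit; committed e=26)
Op 12: BEGIN: in_txn=True, pending={}
ROLLBACK at op 8 discards: ['a']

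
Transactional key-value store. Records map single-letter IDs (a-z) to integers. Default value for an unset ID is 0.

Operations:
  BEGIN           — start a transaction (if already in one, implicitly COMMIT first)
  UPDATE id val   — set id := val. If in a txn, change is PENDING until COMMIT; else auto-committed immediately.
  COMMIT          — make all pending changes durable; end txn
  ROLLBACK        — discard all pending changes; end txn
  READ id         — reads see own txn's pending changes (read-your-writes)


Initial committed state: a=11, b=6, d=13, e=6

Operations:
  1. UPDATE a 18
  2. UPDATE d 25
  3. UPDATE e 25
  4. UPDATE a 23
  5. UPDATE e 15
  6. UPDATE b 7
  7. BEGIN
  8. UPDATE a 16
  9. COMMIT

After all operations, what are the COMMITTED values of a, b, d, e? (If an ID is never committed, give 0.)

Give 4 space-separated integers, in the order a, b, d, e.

Initial committed: {a=11, b=6, d=13, e=6}
Op 1: UPDATE a=18 (auto-commit; committed a=18)
Op 2: UPDATE d=25 (auto-commit; committed d=25)
Op 3: UPDATE e=25 (auto-commit; committed e=25)
Op 4: UPDATE a=23 (auto-commit; committed a=23)
Op 5: UPDATE e=15 (auto-commit; committed e=15)
Op 6: UPDATE b=7 (auto-commit; committed b=7)
Op 7: BEGIN: in_txn=True, pending={}
Op 8: UPDATE a=16 (pending; pending now {a=16})
Op 9: COMMIT: merged ['a'] into committed; committed now {a=16, b=7, d=25, e=15}
Final committed: {a=16, b=7, d=25, e=15}

Answer: 16 7 25 15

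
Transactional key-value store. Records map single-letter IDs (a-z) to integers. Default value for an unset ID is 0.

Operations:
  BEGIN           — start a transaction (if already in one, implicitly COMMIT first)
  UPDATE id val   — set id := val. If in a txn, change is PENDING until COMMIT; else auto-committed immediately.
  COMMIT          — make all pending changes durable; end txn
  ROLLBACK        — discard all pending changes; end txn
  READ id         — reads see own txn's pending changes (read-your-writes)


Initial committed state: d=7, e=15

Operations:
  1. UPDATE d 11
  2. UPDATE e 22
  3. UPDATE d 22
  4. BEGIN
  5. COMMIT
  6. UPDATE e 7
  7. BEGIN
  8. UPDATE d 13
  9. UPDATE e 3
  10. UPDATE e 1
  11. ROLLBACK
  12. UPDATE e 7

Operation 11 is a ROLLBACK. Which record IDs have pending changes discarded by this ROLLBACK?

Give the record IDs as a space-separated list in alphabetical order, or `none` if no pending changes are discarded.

Answer: d e

Derivation:
Initial committed: {d=7, e=15}
Op 1: UPDATE d=11 (auto-commit; committed d=11)
Op 2: UPDATE e=22 (auto-commit; committed e=22)
Op 3: UPDATE d=22 (auto-commit; committed d=22)
Op 4: BEGIN: in_txn=True, pending={}
Op 5: COMMIT: merged [] into committed; committed now {d=22, e=22}
Op 6: UPDATE e=7 (auto-commit; committed e=7)
Op 7: BEGIN: in_txn=True, pending={}
Op 8: UPDATE d=13 (pending; pending now {d=13})
Op 9: UPDATE e=3 (pending; pending now {d=13, e=3})
Op 10: UPDATE e=1 (pending; pending now {d=13, e=1})
Op 11: ROLLBACK: discarded pending ['d', 'e']; in_txn=False
Op 12: UPDATE e=7 (auto-commit; committed e=7)
ROLLBACK at op 11 discards: ['d', 'e']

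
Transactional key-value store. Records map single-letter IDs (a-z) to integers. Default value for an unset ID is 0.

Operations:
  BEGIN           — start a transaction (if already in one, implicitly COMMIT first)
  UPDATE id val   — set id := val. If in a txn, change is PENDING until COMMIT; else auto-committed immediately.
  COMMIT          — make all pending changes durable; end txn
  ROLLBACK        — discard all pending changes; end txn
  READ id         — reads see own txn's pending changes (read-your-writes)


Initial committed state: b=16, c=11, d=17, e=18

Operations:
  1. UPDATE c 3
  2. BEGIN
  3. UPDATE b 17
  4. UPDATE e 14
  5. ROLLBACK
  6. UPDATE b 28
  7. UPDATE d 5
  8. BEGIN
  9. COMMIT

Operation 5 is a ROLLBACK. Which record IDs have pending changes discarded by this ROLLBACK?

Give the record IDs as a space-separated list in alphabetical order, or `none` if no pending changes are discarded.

Initial committed: {b=16, c=11, d=17, e=18}
Op 1: UPDATE c=3 (auto-commit; committed c=3)
Op 2: BEGIN: in_txn=True, pending={}
Op 3: UPDATE b=17 (pending; pending now {b=17})
Op 4: UPDATE e=14 (pending; pending now {b=17, e=14})
Op 5: ROLLBACK: discarded pending ['b', 'e']; in_txn=False
Op 6: UPDATE b=28 (auto-commit; committed b=28)
Op 7: UPDATE d=5 (auto-commit; committed d=5)
Op 8: BEGIN: in_txn=True, pending={}
Op 9: COMMIT: merged [] into committed; committed now {b=28, c=3, d=5, e=18}
ROLLBACK at op 5 discards: ['b', 'e']

Answer: b e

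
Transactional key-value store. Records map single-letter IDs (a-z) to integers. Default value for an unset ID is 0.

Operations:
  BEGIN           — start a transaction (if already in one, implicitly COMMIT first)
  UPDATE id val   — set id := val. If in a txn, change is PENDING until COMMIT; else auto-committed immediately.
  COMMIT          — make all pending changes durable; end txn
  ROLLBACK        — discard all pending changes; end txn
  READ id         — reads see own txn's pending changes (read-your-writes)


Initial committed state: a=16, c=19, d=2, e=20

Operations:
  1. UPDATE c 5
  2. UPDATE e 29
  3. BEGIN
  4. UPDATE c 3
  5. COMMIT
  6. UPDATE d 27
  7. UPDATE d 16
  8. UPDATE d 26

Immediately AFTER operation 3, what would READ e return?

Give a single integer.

Initial committed: {a=16, c=19, d=2, e=20}
Op 1: UPDATE c=5 (auto-commit; committed c=5)
Op 2: UPDATE e=29 (auto-commit; committed e=29)
Op 3: BEGIN: in_txn=True, pending={}
After op 3: visible(e) = 29 (pending={}, committed={a=16, c=5, d=2, e=29})

Answer: 29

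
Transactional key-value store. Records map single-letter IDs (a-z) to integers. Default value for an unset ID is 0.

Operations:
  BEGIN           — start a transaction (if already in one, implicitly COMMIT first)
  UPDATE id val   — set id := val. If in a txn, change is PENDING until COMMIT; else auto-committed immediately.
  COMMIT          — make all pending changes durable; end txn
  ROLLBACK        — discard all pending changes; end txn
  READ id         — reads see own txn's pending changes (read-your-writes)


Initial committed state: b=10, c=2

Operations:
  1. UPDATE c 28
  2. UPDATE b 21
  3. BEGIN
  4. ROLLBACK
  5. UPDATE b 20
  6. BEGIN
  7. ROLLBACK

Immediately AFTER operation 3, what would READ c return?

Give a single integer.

Initial committed: {b=10, c=2}
Op 1: UPDATE c=28 (auto-commit; committed c=28)
Op 2: UPDATE b=21 (auto-commit; committed b=21)
Op 3: BEGIN: in_txn=True, pending={}
After op 3: visible(c) = 28 (pending={}, committed={b=21, c=28})

Answer: 28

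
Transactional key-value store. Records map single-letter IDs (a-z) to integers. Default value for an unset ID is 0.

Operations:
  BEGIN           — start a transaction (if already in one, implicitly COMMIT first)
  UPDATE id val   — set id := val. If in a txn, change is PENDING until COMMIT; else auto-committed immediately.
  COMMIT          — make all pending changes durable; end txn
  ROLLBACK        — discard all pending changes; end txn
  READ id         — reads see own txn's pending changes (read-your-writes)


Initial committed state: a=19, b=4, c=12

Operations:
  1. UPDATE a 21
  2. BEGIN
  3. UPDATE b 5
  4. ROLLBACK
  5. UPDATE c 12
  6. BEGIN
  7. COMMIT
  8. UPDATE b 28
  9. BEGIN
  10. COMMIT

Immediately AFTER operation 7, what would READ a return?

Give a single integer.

Initial committed: {a=19, b=4, c=12}
Op 1: UPDATE a=21 (auto-commit; committed a=21)
Op 2: BEGIN: in_txn=True, pending={}
Op 3: UPDATE b=5 (pending; pending now {b=5})
Op 4: ROLLBACK: discarded pending ['b']; in_txn=False
Op 5: UPDATE c=12 (auto-commit; committed c=12)
Op 6: BEGIN: in_txn=True, pending={}
Op 7: COMMIT: merged [] into committed; committed now {a=21, b=4, c=12}
After op 7: visible(a) = 21 (pending={}, committed={a=21, b=4, c=12})

Answer: 21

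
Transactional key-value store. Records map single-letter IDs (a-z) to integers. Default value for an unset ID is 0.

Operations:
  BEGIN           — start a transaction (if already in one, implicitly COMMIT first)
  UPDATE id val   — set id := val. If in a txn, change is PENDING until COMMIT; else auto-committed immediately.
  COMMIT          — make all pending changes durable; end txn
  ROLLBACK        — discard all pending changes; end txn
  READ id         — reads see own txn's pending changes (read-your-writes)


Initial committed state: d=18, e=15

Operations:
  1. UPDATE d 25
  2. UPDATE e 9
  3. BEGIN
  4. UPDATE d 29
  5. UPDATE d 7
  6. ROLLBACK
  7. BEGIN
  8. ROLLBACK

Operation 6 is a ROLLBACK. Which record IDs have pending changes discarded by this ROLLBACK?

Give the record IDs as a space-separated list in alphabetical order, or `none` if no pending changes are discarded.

Initial committed: {d=18, e=15}
Op 1: UPDATE d=25 (auto-commit; committed d=25)
Op 2: UPDATE e=9 (auto-commit; committed e=9)
Op 3: BEGIN: in_txn=True, pending={}
Op 4: UPDATE d=29 (pending; pending now {d=29})
Op 5: UPDATE d=7 (pending; pending now {d=7})
Op 6: ROLLBACK: discarded pending ['d']; in_txn=False
Op 7: BEGIN: in_txn=True, pending={}
Op 8: ROLLBACK: discarded pending []; in_txn=False
ROLLBACK at op 6 discards: ['d']

Answer: d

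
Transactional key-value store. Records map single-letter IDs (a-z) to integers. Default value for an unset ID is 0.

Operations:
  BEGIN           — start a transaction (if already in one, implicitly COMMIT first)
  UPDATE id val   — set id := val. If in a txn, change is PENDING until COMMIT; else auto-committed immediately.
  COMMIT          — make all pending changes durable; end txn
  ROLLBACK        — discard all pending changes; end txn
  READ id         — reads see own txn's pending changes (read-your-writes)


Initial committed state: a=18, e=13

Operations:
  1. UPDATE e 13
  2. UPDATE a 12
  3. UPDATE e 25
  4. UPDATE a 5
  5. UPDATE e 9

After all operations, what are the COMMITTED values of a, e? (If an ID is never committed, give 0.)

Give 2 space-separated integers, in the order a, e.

Answer: 5 9

Derivation:
Initial committed: {a=18, e=13}
Op 1: UPDATE e=13 (auto-commit; committed e=13)
Op 2: UPDATE a=12 (auto-commit; committed a=12)
Op 3: UPDATE e=25 (auto-commit; committed e=25)
Op 4: UPDATE a=5 (auto-commit; committed a=5)
Op 5: UPDATE e=9 (auto-commit; committed e=9)
Final committed: {a=5, e=9}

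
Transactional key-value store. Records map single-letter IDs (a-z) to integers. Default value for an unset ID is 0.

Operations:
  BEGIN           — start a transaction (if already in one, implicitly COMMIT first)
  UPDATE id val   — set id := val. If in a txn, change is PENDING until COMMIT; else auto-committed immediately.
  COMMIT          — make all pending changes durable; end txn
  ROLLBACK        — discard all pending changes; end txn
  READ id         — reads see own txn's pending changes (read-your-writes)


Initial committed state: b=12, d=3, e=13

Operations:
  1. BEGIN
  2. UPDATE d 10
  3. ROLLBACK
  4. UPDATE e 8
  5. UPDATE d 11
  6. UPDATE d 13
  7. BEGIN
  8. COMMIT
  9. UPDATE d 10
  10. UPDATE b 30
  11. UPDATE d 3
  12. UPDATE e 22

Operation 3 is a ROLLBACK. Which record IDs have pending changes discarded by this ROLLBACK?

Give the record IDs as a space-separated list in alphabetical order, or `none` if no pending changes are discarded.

Answer: d

Derivation:
Initial committed: {b=12, d=3, e=13}
Op 1: BEGIN: in_txn=True, pending={}
Op 2: UPDATE d=10 (pending; pending now {d=10})
Op 3: ROLLBACK: discarded pending ['d']; in_txn=False
Op 4: UPDATE e=8 (auto-commit; committed e=8)
Op 5: UPDATE d=11 (auto-commit; committed d=11)
Op 6: UPDATE d=13 (auto-commit; committed d=13)
Op 7: BEGIN: in_txn=True, pending={}
Op 8: COMMIT: merged [] into committed; committed now {b=12, d=13, e=8}
Op 9: UPDATE d=10 (auto-commit; committed d=10)
Op 10: UPDATE b=30 (auto-commit; committed b=30)
Op 11: UPDATE d=3 (auto-commit; committed d=3)
Op 12: UPDATE e=22 (auto-commit; committed e=22)
ROLLBACK at op 3 discards: ['d']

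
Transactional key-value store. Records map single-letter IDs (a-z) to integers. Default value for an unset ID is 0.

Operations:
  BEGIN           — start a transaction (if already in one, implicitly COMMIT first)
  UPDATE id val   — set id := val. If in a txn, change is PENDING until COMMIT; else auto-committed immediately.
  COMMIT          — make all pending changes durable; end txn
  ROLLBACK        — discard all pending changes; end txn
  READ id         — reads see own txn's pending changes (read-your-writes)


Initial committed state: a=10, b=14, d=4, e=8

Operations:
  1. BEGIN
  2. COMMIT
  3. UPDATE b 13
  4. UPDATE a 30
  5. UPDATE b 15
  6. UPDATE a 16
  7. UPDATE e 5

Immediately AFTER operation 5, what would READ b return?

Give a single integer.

Initial committed: {a=10, b=14, d=4, e=8}
Op 1: BEGIN: in_txn=True, pending={}
Op 2: COMMIT: merged [] into committed; committed now {a=10, b=14, d=4, e=8}
Op 3: UPDATE b=13 (auto-commit; committed b=13)
Op 4: UPDATE a=30 (auto-commit; committed a=30)
Op 5: UPDATE b=15 (auto-commit; committed b=15)
After op 5: visible(b) = 15 (pending={}, committed={a=30, b=15, d=4, e=8})

Answer: 15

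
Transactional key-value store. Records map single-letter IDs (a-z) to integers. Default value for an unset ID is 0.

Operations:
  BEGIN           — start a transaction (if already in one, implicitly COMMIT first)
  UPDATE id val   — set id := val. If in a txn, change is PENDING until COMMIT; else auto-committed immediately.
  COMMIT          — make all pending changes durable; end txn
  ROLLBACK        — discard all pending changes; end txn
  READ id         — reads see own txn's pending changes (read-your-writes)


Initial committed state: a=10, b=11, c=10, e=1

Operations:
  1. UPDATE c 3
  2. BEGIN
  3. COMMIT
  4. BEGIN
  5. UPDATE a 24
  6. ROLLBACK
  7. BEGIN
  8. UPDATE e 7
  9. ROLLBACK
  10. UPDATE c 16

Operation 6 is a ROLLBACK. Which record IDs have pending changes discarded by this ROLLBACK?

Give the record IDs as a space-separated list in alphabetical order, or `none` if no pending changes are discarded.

Initial committed: {a=10, b=11, c=10, e=1}
Op 1: UPDATE c=3 (auto-commit; committed c=3)
Op 2: BEGIN: in_txn=True, pending={}
Op 3: COMMIT: merged [] into committed; committed now {a=10, b=11, c=3, e=1}
Op 4: BEGIN: in_txn=True, pending={}
Op 5: UPDATE a=24 (pending; pending now {a=24})
Op 6: ROLLBACK: discarded pending ['a']; in_txn=False
Op 7: BEGIN: in_txn=True, pending={}
Op 8: UPDATE e=7 (pending; pending now {e=7})
Op 9: ROLLBACK: discarded pending ['e']; in_txn=False
Op 10: UPDATE c=16 (auto-commit; committed c=16)
ROLLBACK at op 6 discards: ['a']

Answer: a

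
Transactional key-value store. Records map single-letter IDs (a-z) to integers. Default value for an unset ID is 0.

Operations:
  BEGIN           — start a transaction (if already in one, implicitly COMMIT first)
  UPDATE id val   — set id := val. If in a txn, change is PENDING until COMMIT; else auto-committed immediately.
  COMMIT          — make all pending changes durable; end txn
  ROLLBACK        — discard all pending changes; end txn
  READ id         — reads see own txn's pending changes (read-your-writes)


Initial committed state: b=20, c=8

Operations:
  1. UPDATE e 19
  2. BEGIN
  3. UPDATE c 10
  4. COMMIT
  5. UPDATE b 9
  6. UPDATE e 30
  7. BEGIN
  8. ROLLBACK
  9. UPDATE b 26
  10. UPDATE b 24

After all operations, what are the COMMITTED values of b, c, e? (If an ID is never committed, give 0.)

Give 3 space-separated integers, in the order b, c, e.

Initial committed: {b=20, c=8}
Op 1: UPDATE e=19 (auto-commit; committed e=19)
Op 2: BEGIN: in_txn=True, pending={}
Op 3: UPDATE c=10 (pending; pending now {c=10})
Op 4: COMMIT: merged ['c'] into committed; committed now {b=20, c=10, e=19}
Op 5: UPDATE b=9 (auto-commit; committed b=9)
Op 6: UPDATE e=30 (auto-commit; committed e=30)
Op 7: BEGIN: in_txn=True, pending={}
Op 8: ROLLBACK: discarded pending []; in_txn=False
Op 9: UPDATE b=26 (auto-commit; committed b=26)
Op 10: UPDATE b=24 (auto-commit; committed b=24)
Final committed: {b=24, c=10, e=30}

Answer: 24 10 30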